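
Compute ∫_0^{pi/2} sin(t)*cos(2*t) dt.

-1/3

Use the identity sin(t)cos(2*t) = [sin(3*t) + sin(-t)]/2.
An antiderivative is F(t) = cos(t)/2 - cos(3*t)/6.
Then F(pi/2) - F(0) = (0) - (1/3) = -1/3.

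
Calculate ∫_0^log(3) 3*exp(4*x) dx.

Let u = exp(x), so du = exp(x) dx. When x = 0, u = 1; when x = log(3), u = 3.
The integral becomes 3·∫ u**3 du from 1 to 3, with antiderivative 3*u**4/4.
Back in x: F(x) = 3*exp(4*x)/4.
Then F(log(3)) - F(0) = (243/4) - (3/4) = 60.

60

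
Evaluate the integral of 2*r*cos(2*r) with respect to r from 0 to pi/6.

Integrate by parts once (u = r, dv = 2*cos(2*r) dr).
An antiderivative is F(r) = r*sin(2*r) + cos(2*r)/2.
Then F(pi/6) - F(0) = (1/4 + sqrt(3)*pi/12) - (1/2) = -1/4 + sqrt(3)*pi/12.

-1/4 + sqrt(3)*pi/12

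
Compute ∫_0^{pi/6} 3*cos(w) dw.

3/2

An antiderivative is F(w) = 3*sin(w).
Then F(pi/6) - F(0) = (3/2) - (0) = 3/2.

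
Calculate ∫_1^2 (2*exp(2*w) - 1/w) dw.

An antiderivative is F(w) = exp(2*w) - log(w).
Then F(2) - F(1) = (-log(2) + exp(4)) - (exp(2)) = -exp(2) - log(2) + exp(4).

-exp(2) - log(2) + exp(4)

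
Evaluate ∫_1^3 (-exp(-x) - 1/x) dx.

An antiderivative is F(x) = -log(x) + exp(-x).
Then F(3) - F(1) = (-log(3) + exp(-3)) - (exp(-1)) = -log(3) - exp(-1) + exp(-3).

-log(3) - exp(-1) + exp(-3)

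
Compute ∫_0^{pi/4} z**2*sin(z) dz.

Integrate by parts twice (u = z^2, dv = sin(z) dz).
An antiderivative is F(z) = -z**2*cos(z) + 2*z*sin(z) + 2*cos(z).
Then F(pi/4) - F(0) = (sqrt(2)*(-pi**2 + 8*pi + 32)/32) - (2) = -2 - sqrt(2)*pi**2/32 + sqrt(2)*pi/4 + sqrt(2).

-2 - sqrt(2)*pi**2/32 + sqrt(2)*pi/4 + sqrt(2)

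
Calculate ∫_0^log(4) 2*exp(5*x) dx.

Let u = exp(x), so du = exp(x) dx. When x = 0, u = 1; when x = log(4), u = 4.
The integral becomes 2·∫ u**4 du from 1 to 4, with antiderivative 2*u**5/5.
Back in x: F(x) = 2*exp(5*x)/5.
Then F(log(4)) - F(0) = (2048/5) - (2/5) = 2046/5.

2046/5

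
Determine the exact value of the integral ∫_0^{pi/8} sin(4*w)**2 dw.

Use the identity sin^2(4*w) = (1 - cos(8*w))/2.
An antiderivative is F(w) = w/2 - sin(8*w)/16.
Then F(pi/8) - F(0) = (pi/16) - (0) = pi/16.

pi/16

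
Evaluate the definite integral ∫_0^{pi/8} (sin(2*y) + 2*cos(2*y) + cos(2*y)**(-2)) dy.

An antiderivative is F(y) = sin(2*y) - cos(2*y)/2 + tan(2*y)/2.
Then F(pi/8) - F(0) = (sqrt(2)/4 + 1/2) - (-1/2) = sqrt(2)/4 + 1.

sqrt(2)/4 + 1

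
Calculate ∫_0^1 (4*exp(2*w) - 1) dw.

An antiderivative is F(w) = 2*exp(2*w) - w.
Then F(1) - F(0) = (-1 + 2*exp(2)) - (2) = -3 + 2*exp(2).

-3 + 2*exp(2)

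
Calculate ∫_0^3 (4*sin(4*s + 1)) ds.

-cos(13) + cos(1)

Let u = 4*s + 1, so du = 4 ds. When s = 0, u = 1; when s = 3, u = 13.
The integral becomes ∫ sin(u) du from 1 to 13, with antiderivative -cos(u).
Back in s: F(s) = -cos(4*s + 1).
Then F(3) - F(0) = (-cos(13)) - (-cos(1)) = -cos(13) + cos(1).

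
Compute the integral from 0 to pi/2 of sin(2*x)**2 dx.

Use the identity sin^2(2*x) = (1 - cos(4*x))/2.
An antiderivative is F(x) = x/2 - sin(4*x)/8.
Then F(pi/2) - F(0) = (pi/4) - (0) = pi/4.

pi/4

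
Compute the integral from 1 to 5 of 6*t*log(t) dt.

-36 + 75*log(5)

Integrate by parts once (u = ln t, dv = 6*t dt).
An antiderivative is F(t) = 3*t**2*(2*log(t) - 1)/2.
Then F(5) - F(1) = (-75/2 + 75*log(5)) - (-3/2) = -36 + 75*log(5).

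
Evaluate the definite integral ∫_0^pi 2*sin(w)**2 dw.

pi

Use the identity sin^2(w) = (1 - cos(2*w))/2.
An antiderivative is F(w) = w - sin(2*w)/2.
Then F(pi) - F(0) = (pi) - (0) = pi.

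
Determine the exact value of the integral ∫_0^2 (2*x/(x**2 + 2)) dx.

Let u = x**2 + 2, so du = 2*x dx. When x = 0, u = 2; when x = 2, u = 6.
The integral becomes ∫ 1/u du from 2 to 6, with antiderivative log(u).
Back in x: F(x) = log(x**2 + 2).
Then F(2) - F(0) = (log(6)) - (log(2)) = log(3).

log(3)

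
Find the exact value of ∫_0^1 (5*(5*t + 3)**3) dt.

4015/4

Let u = 5*t + 3, so du = 5 dt. When t = 0, u = 3; when t = 1, u = 8.
The integral becomes ∫ u**3 du from 3 to 8, with antiderivative u**4/4.
Back in t: F(t) = (5*t + 3)**4/4.
Then F(1) - F(0) = (1024) - (81/4) = 4015/4.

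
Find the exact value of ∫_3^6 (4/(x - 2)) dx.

An antiderivative is F(x) = 4*log(x - 2).
Then F(6) - F(3) = (8*log(2)) - (0) = 8*log(2).

8*log(2)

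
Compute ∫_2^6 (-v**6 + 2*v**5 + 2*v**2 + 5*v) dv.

-508688/21

By the power rule, an antiderivative is F(v) = -v**7/7 + v**6/3 + 2*v**3/3 + 5*v**2/2.
Then F(6) - F(2) = (-169434/7) - (386/21) = -508688/21.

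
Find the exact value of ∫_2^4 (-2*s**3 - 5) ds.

By the power rule, an antiderivative is F(s) = -s**4/2 - 5*s.
Then F(4) - F(2) = (-148) - (-18) = -130.

-130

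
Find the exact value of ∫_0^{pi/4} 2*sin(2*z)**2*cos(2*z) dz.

Let u = sin(2*z), so du = 2*cos(2*z) dz. When z = 0, u = 0; when z = pi/4, u = 1.
The integral becomes ∫ u**2 du from 0 to 1, with antiderivative u**3/3.
Back in z: F(z) = sin(2*z)**3/3.
Then F(pi/4) - F(0) = (1/3) - (0) = 1/3.

1/3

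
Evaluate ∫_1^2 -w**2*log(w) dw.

7/9 - 8*log(2)/3

Integrate by parts once (u = ln w, dv = -w**2 dw).
An antiderivative is F(w) = -w**3*(3*log(w) - 1)/9.
Then F(2) - F(1) = (8/9 - 8*log(2)/3) - (1/9) = 7/9 - 8*log(2)/3.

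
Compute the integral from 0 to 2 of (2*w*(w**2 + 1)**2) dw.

124/3

Let u = w**2 + 1, so du = 2*w dw. When w = 0, u = 1; when w = 2, u = 5.
The integral becomes ∫ u**2 du from 1 to 5, with antiderivative u**3/3.
Back in w: F(w) = (w**2 + 1)**3/3.
Then F(2) - F(0) = (125/3) - (1/3) = 124/3.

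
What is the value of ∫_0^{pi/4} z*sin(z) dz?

Integrate by parts once (u = z, dv = sin(z) dz).
An antiderivative is F(z) = -z*cos(z) + sin(z).
Then F(pi/4) - F(0) = (sqrt(2)*(4 - pi)/8) - (0) = sqrt(2)*(4 - pi)/8.

sqrt(2)*(4 - pi)/8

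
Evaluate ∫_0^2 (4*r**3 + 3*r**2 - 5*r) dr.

14

By the power rule, an antiderivative is F(r) = r**4 + r**3 - 5*r**2/2.
Then F(2) - F(0) = (14) - (0) = 14.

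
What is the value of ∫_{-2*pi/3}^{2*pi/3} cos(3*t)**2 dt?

2*pi/3

Use the identity cos^2(3*t) = (1 + cos(6*t))/2.
An antiderivative is F(t) = t/2 + sin(6*t)/12.
Then F(2*pi/3) - F(-2*pi/3) = (pi/3) - (-pi/3) = 2*pi/3.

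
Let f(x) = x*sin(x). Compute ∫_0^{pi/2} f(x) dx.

Integrate by parts once (u = x, dv = sin(x) dx).
An antiderivative is F(x) = -x*cos(x) + sin(x).
Then F(pi/2) - F(0) = (1) - (0) = 1.

1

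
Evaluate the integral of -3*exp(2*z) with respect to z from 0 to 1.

An antiderivative is F(z) = -3*exp(2*z)/2.
Then F(1) - F(0) = (-3*exp(2)/2) - (-3/2) = 3/2 - 3*exp(2)/2.

3/2 - 3*exp(2)/2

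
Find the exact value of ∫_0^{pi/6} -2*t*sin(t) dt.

-1 + sqrt(3)*pi/6

Integrate by parts once (u = t, dv = -2*sin(t) dt).
An antiderivative is F(t) = 2*t*cos(t) - 2*sin(t).
Then F(pi/6) - F(0) = (-1 + sqrt(3)*pi/6) - (0) = -1 + sqrt(3)*pi/6.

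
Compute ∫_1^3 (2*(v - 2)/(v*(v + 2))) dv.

-6*log(3) + 4*log(5)

Factor the denominator: v**2 + 2*v = (v + 2)v.
Partial fractions: 2*(v - 2)/(v*(v + 2)) = 4/(v + 2) - 2/v.
An antiderivative is F(v) = -2*log(v) + 4*log(v + 2).
Then F(3) - F(1) = (-2*log(3) + 4*log(5)) - (log(81)) = -6*log(3) + 4*log(5).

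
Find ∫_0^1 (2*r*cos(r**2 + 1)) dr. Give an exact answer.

-sin(1) + sin(2)

Let u = r**2 + 1, so du = 2*r dr. When r = 0, u = 1; when r = 1, u = 2.
The integral becomes ∫ cos(u) du from 1 to 2, with antiderivative sin(u).
Back in r: F(r) = sin(r**2 + 1).
Then F(1) - F(0) = (sin(2)) - (sin(1)) = -sin(1) + sin(2).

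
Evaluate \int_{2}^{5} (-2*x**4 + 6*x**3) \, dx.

-3237/10

By the power rule, an antiderivative is F(x) = -2*x**5/5 + 3*x**4/2.
Then F(5) - F(2) = (-625/2) - (56/5) = -3237/10.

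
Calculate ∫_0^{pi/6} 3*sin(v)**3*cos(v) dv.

Let u = sin(v), so du = cos(v) dv. When v = 0, u = 0; when v = pi/6, u = 1/2.
The integral becomes 3·∫ u**3 du from 0 to 1/2, with antiderivative 3*u**4/4.
Back in v: F(v) = 3*sin(v)**4/4.
Then F(pi/6) - F(0) = (3/64) - (0) = 3/64.

3/64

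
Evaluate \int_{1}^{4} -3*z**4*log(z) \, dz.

Integrate by parts once (u = ln z, dv = -3*z**4 dz).
An antiderivative is F(z) = -3*z**5*(5*log(z) - 1)/25.
Then F(4) - F(1) = (3072/25 - 6144*log(2)/5) - (3/25) = 3069/25 - 6144*log(2)/5.

3069/25 - 6144*log(2)/5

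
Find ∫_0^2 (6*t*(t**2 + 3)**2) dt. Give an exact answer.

316

Let u = t**2 + 3, so du = 2*t dt. When t = 0, u = 3; when t = 2, u = 7.
The integral becomes 3·∫ u**2 du from 3 to 7, with antiderivative u**3.
Back in t: F(t) = (t**2 + 3)**3.
Then F(2) - F(0) = (343) - (27) = 316.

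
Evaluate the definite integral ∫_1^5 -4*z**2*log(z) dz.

Integrate by parts once (u = ln z, dv = -4*z**2 dz).
An antiderivative is F(z) = -4*z**3*(3*log(z) - 1)/9.
Then F(5) - F(1) = (500/9 - 500*log(5)/3) - (4/9) = 496/9 - 500*log(5)/3.

496/9 - 500*log(5)/3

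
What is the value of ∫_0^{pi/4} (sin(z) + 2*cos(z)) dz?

sqrt(2)/2 + 1

An antiderivative is F(z) = 2*sin(z) - cos(z).
Then F(pi/4) - F(0) = (sqrt(2)/2) - (-1) = sqrt(2)/2 + 1.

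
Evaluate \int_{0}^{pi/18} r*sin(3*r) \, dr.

Integrate by parts once (u = r, dv = sin(3*r) dr).
An antiderivative is F(r) = -r*cos(3*r)/3 + sin(3*r)/9.
Then F(pi/18) - F(0) = (-sqrt(3)*pi/108 + 1/18) - (0) = -sqrt(3)*pi/108 + 1/18.

-sqrt(3)*pi/108 + 1/18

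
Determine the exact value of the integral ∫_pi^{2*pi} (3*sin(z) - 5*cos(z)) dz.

An antiderivative is F(z) = -5*sin(z) - 3*cos(z).
Then F(2*pi) - F(pi) = (-3) - (3) = -6.

-6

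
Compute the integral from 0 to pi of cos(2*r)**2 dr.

pi/2

Use the identity cos^2(2*r) = (1 + cos(4*r))/2.
An antiderivative is F(r) = r/2 + sin(4*r)/8.
Then F(pi) - F(0) = (pi/2) - (0) = pi/2.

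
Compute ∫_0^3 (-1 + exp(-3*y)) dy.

-8/3 - exp(-9)/3

An antiderivative is F(y) = -y - exp(-3*y)/3.
Then F(3) - F(0) = (-3 - exp(-9)/3) - (-1/3) = -8/3 - exp(-9)/3.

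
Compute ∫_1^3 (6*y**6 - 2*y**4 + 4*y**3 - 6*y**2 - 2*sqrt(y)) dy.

By the power rule, an antiderivative is F(y) = 6*y**7/7 - 2*y**5/5 + y**4 - 4*y**(3/2)/3 - 2*y**3.
Then F(3) - F(1) = (63153/35 - 4*sqrt(3)) - (-197/105) = 189656/105 - 4*sqrt(3).

189656/105 - 4*sqrt(3)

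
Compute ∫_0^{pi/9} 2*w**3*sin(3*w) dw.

Integrate by parts 3 times (u = w^3, dv = 2*sin(3*w) dw).
An antiderivative is F(w) = -2*w**3*cos(3*w)/3 + 2*w**2*sin(3*w)/3 + 4*w*cos(3*w)/9 - 4*sin(3*w)/27.
Then F(pi/9) - F(0) = (-2*sqrt(3)/27 - pi**3/2187 + sqrt(3)*pi**2/243 + 2*pi/81) - (0) = -2*sqrt(3)/27 - pi**3/2187 + sqrt(3)*pi**2/243 + 2*pi/81.

-2*sqrt(3)/27 - pi**3/2187 + sqrt(3)*pi**2/243 + 2*pi/81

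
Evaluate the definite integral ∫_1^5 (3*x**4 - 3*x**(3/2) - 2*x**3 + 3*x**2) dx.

By the power rule, an antiderivative is F(x) = -6*x**(5/2)/5 + 3*x**5/5 - x**4/2 + x**3.
Then F(5) - F(1) = (3375/2 - 30*sqrt(5)) - (-1/10) = 8438/5 - 30*sqrt(5).

8438/5 - 30*sqrt(5)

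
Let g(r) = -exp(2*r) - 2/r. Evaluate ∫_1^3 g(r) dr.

-exp(6)/2 - log(9) + exp(2)/2

An antiderivative is F(r) = -exp(2*r)/2 - 2*log(r).
Then F(3) - F(1) = (-exp(6)/2 - log(9)) - (-exp(2)/2) = -exp(6)/2 - log(9) + exp(2)/2.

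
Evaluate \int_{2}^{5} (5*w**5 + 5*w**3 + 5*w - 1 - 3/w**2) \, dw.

By the power rule, an antiderivative is F(w) = 5*w**6/6 + 5*w**4/4 + 5*w**2/2 - w + 3/w.
Then F(5) - F(2) = (831611/60) - (497/6) = 275547/20.

275547/20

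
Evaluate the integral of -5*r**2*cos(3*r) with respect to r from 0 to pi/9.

Integrate by parts twice (u = r^2, dv = -5*cos(3*r) dr).
An antiderivative is F(r) = -5*r**2*sin(3*r)/3 - 10*r*cos(3*r)/9 + 10*sin(3*r)/27.
Then F(pi/9) - F(0) = (-5*pi/81 - 5*sqrt(3)*pi**2/486 + 5*sqrt(3)/27) - (0) = -5*pi/81 - 5*sqrt(3)*pi**2/486 + 5*sqrt(3)/27.

-5*pi/81 - 5*sqrt(3)*pi**2/486 + 5*sqrt(3)/27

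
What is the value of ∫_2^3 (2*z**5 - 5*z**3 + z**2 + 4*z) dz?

627/4

By the power rule, an antiderivative is F(z) = z**6/3 - 5*z**4/4 + z**3/3 + 2*z**2.
Then F(3) - F(2) = (675/4) - (12) = 627/4.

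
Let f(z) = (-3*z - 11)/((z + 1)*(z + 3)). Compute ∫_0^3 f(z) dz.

Factor the denominator: z**2 + 4*z + 3 = (z + 3)(z + 1).
Partial fractions: (-3*z - 11)/((z + 1)*(z + 3)) = 1/(z + 3) - 4/(z + 1).
An antiderivative is F(z) = -4*log(z + 1) + log(z + 3).
Then F(3) - F(0) = (-7*log(2) + log(3)) - (log(3)) = -7*log(2).

-7*log(2)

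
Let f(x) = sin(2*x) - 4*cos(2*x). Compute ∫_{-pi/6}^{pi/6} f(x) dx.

An antiderivative is F(x) = -2*sin(2*x) - cos(2*x)/2.
Then F(pi/6) - F(-pi/6) = (-sqrt(3) - 1/4) - (-1/4 + sqrt(3)) = -2*sqrt(3).

-2*sqrt(3)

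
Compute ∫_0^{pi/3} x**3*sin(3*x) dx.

pi*(-6 + pi**2)/81

Integrate by parts 3 times (u = x^3, dv = sin(3*x) dx).
An antiderivative is F(x) = -x**3*cos(3*x)/3 + x**2*sin(3*x)/3 + 2*x*cos(3*x)/9 - 2*sin(3*x)/27.
Then F(pi/3) - F(0) = (pi*(-6 + pi**2)/81) - (0) = pi*(-6 + pi**2)/81.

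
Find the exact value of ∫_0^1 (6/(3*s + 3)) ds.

log(4)

Let u = 3*s + 3, so du = 3 ds. When s = 0, u = 3; when s = 1, u = 6.
The integral becomes 2·∫ 1/u du from 3 to 6, with antiderivative 2*log(u).
Back in s: F(s) = 2*log(3*s + 3).
Then F(1) - F(0) = (log(36)) - (log(9)) = log(4).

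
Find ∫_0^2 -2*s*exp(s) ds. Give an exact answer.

-2*exp(2) - 2

Integrate by parts once (u = s, dv = -2*exp(s) ds).
An antiderivative is F(s) = (-2*s + 2)*exp(s).
Then F(2) - F(0) = (-2*exp(2)) - (2) = -2*exp(2) - 2.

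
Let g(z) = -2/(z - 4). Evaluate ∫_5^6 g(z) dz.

-log(4)

An antiderivative is F(z) = -2*log(z - 4).
Then F(6) - F(5) = (-log(4)) - (0) = -log(4).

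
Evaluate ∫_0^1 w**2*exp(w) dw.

Integrate by parts twice (u = w^2, dv = exp(w) dw).
An antiderivative is F(w) = (w**2 - 2*w + 2)*exp(w).
Then F(1) - F(0) = (E) - (2) = -2 + E.

-2 + E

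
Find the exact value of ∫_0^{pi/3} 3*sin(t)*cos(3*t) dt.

-9/16

Use the identity sin(t)cos(3*t) = [sin(4*t) + sin(-2*t)]/2.
An antiderivative is F(t) = 3*cos(2*t)/4 - 3*cos(4*t)/8.
Then F(pi/3) - F(0) = (-3/16) - (3/8) = -9/16.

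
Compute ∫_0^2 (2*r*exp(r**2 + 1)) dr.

-exp(1) + exp(5)

Let u = r**2 + 1, so du = 2*r dr. When r = 0, u = 1; when r = 2, u = 5.
The integral becomes ∫ exp(u) du from 1 to 5, with antiderivative exp(u).
Back in r: F(r) = exp(r**2 + 1).
Then F(2) - F(0) = (exp(5)) - (exp(1)) = -exp(1) + exp(5).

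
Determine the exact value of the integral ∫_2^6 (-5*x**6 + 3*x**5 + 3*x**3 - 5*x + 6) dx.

-1229640/7

By the power rule, an antiderivative is F(x) = -5*x**7/7 + x**6/2 + 3*x**4/4 - 5*x**2/2 + 6*x.
Then F(6) - F(2) = (-1229958/7) - (-318/7) = -1229640/7.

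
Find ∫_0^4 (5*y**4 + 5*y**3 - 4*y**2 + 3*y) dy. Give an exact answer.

By the power rule, an antiderivative is F(y) = y**5 + 5*y**4/4 - 4*y**3/3 + 3*y**2/2.
Then F(4) - F(0) = (3848/3) - (0) = 3848/3.

3848/3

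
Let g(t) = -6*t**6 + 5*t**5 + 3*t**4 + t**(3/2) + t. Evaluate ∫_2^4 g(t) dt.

By the power rule, an antiderivative is F(t) = -6*t**7/7 + 5*t**6/6 + 2*t**(5/2)/5 + 3*t**5/5 + t**2/2.
Then F(4) - F(2) = (-1049464/105) - (-3694/105 + 8*sqrt(2)/5) = -69718/7 - 8*sqrt(2)/5.

-69718/7 - 8*sqrt(2)/5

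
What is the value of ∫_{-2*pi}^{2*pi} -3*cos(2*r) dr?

0

An antiderivative is F(r) = -3*sin(2*r)/2.
Then F(2*pi) - F(-2*pi) = (0) - (0) = 0.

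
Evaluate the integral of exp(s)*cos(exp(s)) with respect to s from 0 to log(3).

-sin(1) + sin(3)

Let u = exp(s), so du = exp(s) ds. When s = 0, u = 1; when s = log(3), u = 3.
The integral becomes ∫ cos(u) du from 1 to 3, with antiderivative sin(u).
Back in s: F(s) = sin(exp(s)).
Then F(log(3)) - F(0) = (sin(3)) - (sin(1)) = -sin(1) + sin(3).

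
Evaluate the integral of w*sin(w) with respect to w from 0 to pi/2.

Integrate by parts once (u = w, dv = sin(w) dw).
An antiderivative is F(w) = -w*cos(w) + sin(w).
Then F(pi/2) - F(0) = (1) - (0) = 1.

1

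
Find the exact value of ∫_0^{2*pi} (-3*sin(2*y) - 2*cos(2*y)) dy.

An antiderivative is F(y) = -sin(2*y) + 3*cos(2*y)/2.
Then F(2*pi) - F(0) = (3/2) - (3/2) = 0.

0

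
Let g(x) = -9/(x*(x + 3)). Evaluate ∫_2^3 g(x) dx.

Factor the denominator: x**2 + 3*x = (x + 3)x.
Partial fractions: -9/(x*(x + 3)) = 3/(x + 3) - 3/x.
An antiderivative is F(x) = -3*log(x) + 3*log(x + 3).
Then F(3) - F(2) = (log(8)) - (-3*log(2) + 3*log(5)) = -3*log(5) + 6*log(2).

-3*log(5) + 6*log(2)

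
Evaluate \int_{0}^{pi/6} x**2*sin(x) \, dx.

-2 - sqrt(3)*pi**2/72 + pi/6 + sqrt(3)

Integrate by parts twice (u = x^2, dv = sin(x) dx).
An antiderivative is F(x) = -x**2*cos(x) + 2*x*sin(x) + 2*cos(x).
Then F(pi/6) - F(0) = (-sqrt(3)*pi**2/72 + pi/6 + sqrt(3)) - (2) = -2 - sqrt(3)*pi**2/72 + pi/6 + sqrt(3).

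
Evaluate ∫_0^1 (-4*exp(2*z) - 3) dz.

An antiderivative is F(z) = -2*exp(2*z) - 3*z.
Then F(1) - F(0) = (-2*exp(2) - 3) - (-2) = -2*exp(2) - 1.

-2*exp(2) - 1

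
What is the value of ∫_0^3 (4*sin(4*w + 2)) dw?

cos(2) - cos(14)

Let u = 4*w + 2, so du = 4 dw. When w = 0, u = 2; when w = 3, u = 14.
The integral becomes ∫ sin(u) du from 2 to 14, with antiderivative -cos(u).
Back in w: F(w) = -cos(4*w + 2).
Then F(3) - F(0) = (-cos(14)) - (-cos(2)) = cos(2) - cos(14).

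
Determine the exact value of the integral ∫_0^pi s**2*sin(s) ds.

-4 + pi**2

Integrate by parts twice (u = s^2, dv = sin(s) ds).
An antiderivative is F(s) = -s**2*cos(s) + 2*s*sin(s) + 2*cos(s).
Then F(pi) - F(0) = (-2 + pi**2) - (2) = -4 + pi**2.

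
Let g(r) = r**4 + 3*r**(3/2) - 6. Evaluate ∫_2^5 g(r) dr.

-24*sqrt(2)/5 + 30*sqrt(5) + 3003/5

By the power rule, an antiderivative is F(r) = 6*r**(5/2)/5 + r**5/5 - 6*r.
Then F(5) - F(2) = (30*sqrt(5) + 595) - (-28/5 + 24*sqrt(2)/5) = -24*sqrt(2)/5 + 30*sqrt(5) + 3003/5.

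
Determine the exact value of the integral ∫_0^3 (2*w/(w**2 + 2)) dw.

Let u = w**2 + 2, so du = 2*w dw. When w = 0, u = 2; when w = 3, u = 11.
The integral becomes ∫ 1/u du from 2 to 11, with antiderivative log(u).
Back in w: F(w) = log(w**2 + 2).
Then F(3) - F(0) = (log(11)) - (log(2)) = log(11/2).

log(11/2)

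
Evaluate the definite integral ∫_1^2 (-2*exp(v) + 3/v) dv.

An antiderivative is F(v) = -2*exp(v) + 3*log(v).
Then F(2) - F(1) = (-2*exp(2) + log(8)) - (-2*exp(1)) = -2*exp(2) + log(8) + 2*exp(1).

-2*exp(2) + log(8) + 2*exp(1)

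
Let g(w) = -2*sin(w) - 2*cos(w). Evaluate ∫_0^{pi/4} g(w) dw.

An antiderivative is F(w) = -2*sin(w) + 2*cos(w).
Then F(pi/4) - F(0) = (0) - (2) = -2.

-2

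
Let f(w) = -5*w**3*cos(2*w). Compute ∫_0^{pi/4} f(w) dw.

-15/8 - 5*pi**3/128 + 15*pi/16

Integrate by parts 3 times (u = w^3, dv = -5*cos(2*w) dw).
An antiderivative is F(w) = -5*w**3*sin(2*w)/2 - 15*w**2*cos(2*w)/4 + 15*w*sin(2*w)/4 + 15*cos(2*w)/8.
Then F(pi/4) - F(0) = (5*pi*(24 - pi**2)/128) - (15/8) = -15/8 - 5*pi**3/128 + 15*pi/16.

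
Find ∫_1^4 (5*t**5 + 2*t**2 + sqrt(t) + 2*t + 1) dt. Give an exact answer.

20863/6

By the power rule, an antiderivative is F(t) = 5*t**6/6 + 2*t**(3/2)/3 + 2*t**3/3 + t**2 + t.
Then F(4) - F(1) = (10444/3) - (25/6) = 20863/6.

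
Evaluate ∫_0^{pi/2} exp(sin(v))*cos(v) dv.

-1 + E

Let u = sin(v), so du = cos(v) dv. When v = 0, u = 0; when v = pi/2, u = 1.
The integral becomes ∫ exp(u) du from 0 to 1, with antiderivative exp(u).
Back in v: F(v) = exp(sin(v)).
Then F(pi/2) - F(0) = (E) - (1) = -1 + E.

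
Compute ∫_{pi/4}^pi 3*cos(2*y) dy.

-3/2

An antiderivative is F(y) = 3*sin(2*y)/2.
Then F(pi) - F(pi/4) = (0) - (3/2) = -3/2.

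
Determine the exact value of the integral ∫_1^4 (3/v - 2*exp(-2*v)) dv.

-exp(-2) + exp(-8) + 6*log(2)

An antiderivative is F(v) = 3*log(v) + exp(-2*v).
Then F(4) - F(1) = (exp(-8) + 6*log(2)) - (exp(-2)) = -exp(-2) + exp(-8) + 6*log(2).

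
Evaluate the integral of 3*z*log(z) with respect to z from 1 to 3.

Integrate by parts once (u = ln z, dv = 3*z dz).
An antiderivative is F(z) = 3*z**2*(2*log(z) - 1)/4.
Then F(3) - F(1) = (-27/4 + 27*log(3)/2) - (-3/4) = -6 + 27*log(3)/2.

-6 + 27*log(3)/2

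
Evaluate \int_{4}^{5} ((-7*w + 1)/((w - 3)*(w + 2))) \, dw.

-3*log(7) - log(2) + 3*log(3)

Factor the denominator: w**2 - w - 6 = (w + 2)(w - 3).
Partial fractions: (-7*w + 1)/((w - 3)*(w + 2)) = -3/(w + 2) - 4/(w - 3).
An antiderivative is F(w) = -4*log(w - 3) - 3*log(w + 2).
Then F(5) - F(4) = (-3*log(7) - 4*log(2)) - (-3*log(3) - 3*log(2)) = -3*log(7) - log(2) + 3*log(3).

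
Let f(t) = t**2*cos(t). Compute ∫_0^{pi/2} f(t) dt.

-2 + pi**2/4

Integrate by parts twice (u = t^2, dv = cos(t) dt).
An antiderivative is F(t) = t**2*sin(t) + 2*t*cos(t) - 2*sin(t).
Then F(pi/2) - F(0) = (-2 + pi**2/4) - (0) = -2 + pi**2/4.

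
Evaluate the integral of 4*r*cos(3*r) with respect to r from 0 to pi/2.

-2*pi/3 - 4/9

Integrate by parts once (u = r, dv = 4*cos(3*r) dr).
An antiderivative is F(r) = 4*r*sin(3*r)/3 + 4*cos(3*r)/9.
Then F(pi/2) - F(0) = (-2*pi/3) - (4/9) = -2*pi/3 - 4/9.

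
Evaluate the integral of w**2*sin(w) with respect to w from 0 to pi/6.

Integrate by parts twice (u = w^2, dv = sin(w) dw).
An antiderivative is F(w) = -w**2*cos(w) + 2*w*sin(w) + 2*cos(w).
Then F(pi/6) - F(0) = (-sqrt(3)*pi**2/72 + pi/6 + sqrt(3)) - (2) = -2 - sqrt(3)*pi**2/72 + pi/6 + sqrt(3).

-2 - sqrt(3)*pi**2/72 + pi/6 + sqrt(3)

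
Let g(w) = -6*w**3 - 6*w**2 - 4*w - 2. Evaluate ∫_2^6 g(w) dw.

-2408

By the power rule, an antiderivative is F(w) = -3*w**4/2 - 2*w**3 - 2*w**2 - 2*w.
Then F(6) - F(2) = (-2460) - (-52) = -2408.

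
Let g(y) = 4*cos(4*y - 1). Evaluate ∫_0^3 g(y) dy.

sin(11) + sin(1)

Let u = 4*y - 1, so du = 4 dy. When y = 0, u = -1; when y = 3, u = 11.
The integral becomes ∫ cos(u) du from -1 to 11, with antiderivative sin(u).
Back in y: F(y) = sin(4*y - 1).
Then F(3) - F(0) = (sin(11)) - (-sin(1)) = sin(11) + sin(1).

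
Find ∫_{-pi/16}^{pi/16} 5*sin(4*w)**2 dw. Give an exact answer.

-5/8 + 5*pi/16

Use the identity sin^2(4*w) = (1 - cos(8*w))/2.
An antiderivative is F(w) = 5*w/2 - 5*sin(8*w)/16.
Then F(pi/16) - F(-pi/16) = (-5/16 + 5*pi/32) - (5/16 - 5*pi/32) = -5/8 + 5*pi/16.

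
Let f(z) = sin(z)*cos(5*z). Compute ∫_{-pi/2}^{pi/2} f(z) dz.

Use the identity sin(z)cos(5*z) = [sin(6*z) + sin(-4*z)]/2.
An antiderivative is F(z) = cos(4*z)/8 - cos(6*z)/12.
Then F(pi/2) - F(-pi/2) = (5/24) - (5/24) = 0.

0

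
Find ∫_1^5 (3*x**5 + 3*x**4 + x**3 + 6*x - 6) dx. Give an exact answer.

By the power rule, an antiderivative is F(x) = x**6/2 + 3*x**5/5 + x**4/4 + 3*x**2 - 6*x.
Then F(5) - F(1) = (39555/4) - (-33/20) = 49452/5.

49452/5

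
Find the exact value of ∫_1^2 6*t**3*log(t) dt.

Integrate by parts once (u = ln t, dv = 6*t**3 dt).
An antiderivative is F(t) = 3*t**4*(4*log(t) - 1)/8.
Then F(2) - F(1) = (-6 + 24*log(2)) - (-3/8) = -45/8 + 24*log(2).

-45/8 + 24*log(2)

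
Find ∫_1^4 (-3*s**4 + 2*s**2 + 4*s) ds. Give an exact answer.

-2709/5

By the power rule, an antiderivative is F(s) = -3*s**5/5 + 2*s**3/3 + 2*s**2.
Then F(4) - F(1) = (-8096/15) - (31/15) = -2709/5.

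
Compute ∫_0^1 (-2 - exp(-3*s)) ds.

An antiderivative is F(s) = -2*s + exp(-3*s)/3.
Then F(1) - F(0) = (-2 + exp(-3)/3) - (1/3) = -7/3 + exp(-3)/3.

-7/3 + exp(-3)/3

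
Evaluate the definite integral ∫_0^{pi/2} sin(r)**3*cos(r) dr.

Let u = sin(r), so du = cos(r) dr. When r = 0, u = 0; when r = pi/2, u = 1.
The integral becomes ∫ u**3 du from 0 to 1, with antiderivative u**4/4.
Back in r: F(r) = sin(r)**4/4.
Then F(pi/2) - F(0) = (1/4) - (0) = 1/4.

1/4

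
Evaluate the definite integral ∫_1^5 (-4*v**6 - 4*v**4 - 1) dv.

-1650092/35

By the power rule, an antiderivative is F(v) = -4*v**7/7 - 4*v**5/5 - v.
Then F(5) - F(1) = (-330035/7) - (-83/35) = -1650092/35.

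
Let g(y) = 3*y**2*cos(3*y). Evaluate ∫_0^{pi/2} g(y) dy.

2/9 - pi**2/4

Integrate by parts twice (u = y^2, dv = 3*cos(3*y) dy).
An antiderivative is F(y) = y**2*sin(3*y) + 2*y*cos(3*y)/3 - 2*sin(3*y)/9.
Then F(pi/2) - F(0) = (2/9 - pi**2/4) - (0) = 2/9 - pi**2/4.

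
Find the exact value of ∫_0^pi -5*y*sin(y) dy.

Integrate by parts once (u = y, dv = -5*sin(y) dy).
An antiderivative is F(y) = 5*y*cos(y) - 5*sin(y).
Then F(pi) - F(0) = (-5*pi) - (0) = -5*pi.

-5*pi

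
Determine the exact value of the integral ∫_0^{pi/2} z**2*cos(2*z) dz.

Integrate by parts twice (u = z^2, dv = cos(2*z) dz).
An antiderivative is F(z) = z**2*sin(2*z)/2 + z*cos(2*z)/2 - sin(2*z)/4.
Then F(pi/2) - F(0) = (-pi/4) - (0) = -pi/4.

-pi/4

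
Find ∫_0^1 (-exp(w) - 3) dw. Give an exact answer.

-E - 2

An antiderivative is F(w) = -3*w - exp(w).
Then F(1) - F(0) = (-3 - E) - (-1) = -E - 2.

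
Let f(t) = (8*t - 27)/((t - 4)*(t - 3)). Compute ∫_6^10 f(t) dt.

Factor the denominator: t**2 - 7*t + 12 = (t - 3)(t - 4).
Partial fractions: (8*t - 27)/((t - 4)*(t - 3)) = 3/(t - 3) + 5/(t - 4).
An antiderivative is F(t) = 5*log(t - 4) + 3*log(t - 3).
Then F(10) - F(6) = (5*log(2) + 5*log(3) + 3*log(7)) - (3*log(3) + 5*log(2)) = 2*log(3) + 3*log(7).

2*log(3) + 3*log(7)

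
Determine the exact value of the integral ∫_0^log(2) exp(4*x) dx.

Let u = exp(x), so du = exp(x) dx. When x = 0, u = 1; when x = log(2), u = 2.
The integral becomes ∫ u**3 du from 1 to 2, with antiderivative u**4/4.
Back in x: F(x) = exp(4*x)/4.
Then F(log(2)) - F(0) = (4) - (1/4) = 15/4.

15/4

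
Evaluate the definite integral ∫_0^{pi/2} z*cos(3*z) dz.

Integrate by parts once (u = z, dv = cos(3*z) dz).
An antiderivative is F(z) = z*sin(3*z)/3 + cos(3*z)/9.
Then F(pi/2) - F(0) = (-pi/6) - (1/9) = -pi/6 - 1/9.

-pi/6 - 1/9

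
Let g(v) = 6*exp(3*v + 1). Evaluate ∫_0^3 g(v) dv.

-2*exp(1)*(1 - exp(9))

Let u = 3*v + 1, so du = 3 dv. When v = 0, u = 1; when v = 3, u = 10.
The integral becomes 2·∫ exp(u) du from 1 to 10, with antiderivative 2*exp(u).
Back in v: F(v) = 2*exp(3*v + 1).
Then F(3) - F(0) = (2*exp(10)) - (2*exp(1)) = -2*exp(1)*(1 - exp(9)).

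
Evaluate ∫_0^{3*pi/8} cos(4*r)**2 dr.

3*pi/16

Use the identity cos^2(4*r) = (1 + cos(8*r))/2.
An antiderivative is F(r) = r/2 + sin(8*r)/16.
Then F(3*pi/8) - F(0) = (3*pi/16) - (0) = 3*pi/16.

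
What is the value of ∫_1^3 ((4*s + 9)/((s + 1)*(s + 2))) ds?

Factor the denominator: s**2 + 3*s + 2 = (s + 2)(s + 1).
Partial fractions: (4*s + 9)/((s + 1)*(s + 2)) = -1/(s + 2) + 5/(s + 1).
An antiderivative is F(s) = 5*log(s + 1) - log(s + 2).
Then F(3) - F(1) = (-log(5) + 10*log(2)) - (log(32/3)) = log(96/5).

log(96/5)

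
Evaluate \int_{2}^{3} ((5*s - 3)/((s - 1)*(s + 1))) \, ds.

-4*log(3) + 9*log(2)

Factor the denominator: s**2 - 1 = (s + 1)(s - 1).
Partial fractions: (5*s - 3)/((s - 1)*(s + 1)) = 4/(s + 1) + 1/(s - 1).
An antiderivative is F(s) = log(s - 1) + 4*log(s + 1).
Then F(3) - F(2) = (9*log(2)) - (log(81)) = -4*log(3) + 9*log(2).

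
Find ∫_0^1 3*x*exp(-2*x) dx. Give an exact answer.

3/4 - 9*exp(-2)/4

Integrate by parts once (u = x, dv = 3*exp(-2*x) dx).
An antiderivative is F(x) = (-6*x - 3)*exp(-2*x)/4.
Then F(1) - F(0) = (-9*exp(-2)/4) - (-3/4) = 3/4 - 9*exp(-2)/4.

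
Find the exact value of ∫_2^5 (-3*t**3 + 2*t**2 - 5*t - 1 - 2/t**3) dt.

By the power rule, an antiderivative is F(t) = -3*t**4/4 + 2*t**3/3 - 5*t**2/2 - t + t**(-2).
Then F(5) - F(2) = (-135863/300) - (-221/12) = -21723/50.

-21723/50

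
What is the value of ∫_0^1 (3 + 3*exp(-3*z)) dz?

An antiderivative is F(z) = 3*z - exp(-3*z).
Then F(1) - F(0) = (3 - exp(-3)) - (-1) = 4 - exp(-3).

4 - exp(-3)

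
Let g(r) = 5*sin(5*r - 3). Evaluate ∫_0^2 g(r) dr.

Let u = 5*r - 3, so du = 5 dr. When r = 0, u = -3; when r = 2, u = 7.
The integral becomes ∫ sin(u) du from -3 to 7, with antiderivative -cos(u).
Back in r: F(r) = -cos(5*r - 3).
Then F(2) - F(0) = (-cos(7)) - (-cos(3)) = cos(3) - cos(7).

cos(3) - cos(7)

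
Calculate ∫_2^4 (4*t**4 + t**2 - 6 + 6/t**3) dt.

192199/240

By the power rule, an antiderivative is F(t) = 4*t**5/5 + t**3/3 - 6*t - 3/t**2.
Then F(4) - F(2) = (195923/240) - (931/60) = 192199/240.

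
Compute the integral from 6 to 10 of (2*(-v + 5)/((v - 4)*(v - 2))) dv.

log(3/8)

Factor the denominator: v**2 - 6*v + 8 = (v - 2)(v - 4).
Partial fractions: 2*(-v + 5)/((v - 4)*(v - 2)) = -3/(v - 2) + 1/(v - 4).
An antiderivative is F(v) = log(v - 4) - 3*log(v - 2).
Then F(10) - F(6) = (-8*log(2) + log(3)) - (-log(32)) = log(3/8).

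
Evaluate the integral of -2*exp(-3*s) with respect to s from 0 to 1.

An antiderivative is F(s) = 2*exp(-3*s)/3.
Then F(1) - F(0) = (2*exp(-3)/3) - (2/3) = -2/3 + 2*exp(-3)/3.

-2/3 + 2*exp(-3)/3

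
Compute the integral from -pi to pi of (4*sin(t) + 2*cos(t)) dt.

0

An antiderivative is F(t) = 2*sin(t) - 4*cos(t).
Then F(pi) - F(-pi) = (4) - (4) = 0.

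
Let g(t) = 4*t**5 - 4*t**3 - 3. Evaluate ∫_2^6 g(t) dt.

89308/3

By the power rule, an antiderivative is F(t) = 2*t**6/3 - t**4 - 3*t.
Then F(6) - F(2) = (29790) - (62/3) = 89308/3.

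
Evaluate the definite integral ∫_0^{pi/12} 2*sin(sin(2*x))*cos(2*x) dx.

1 - cos(1/2)

Let u = sin(2*x), so du = 2*cos(2*x) dx. When x = 0, u = 0; when x = pi/12, u = 1/2.
The integral becomes ∫ sin(u) du from 0 to 1/2, with antiderivative -cos(u).
Back in x: F(x) = -cos(sin(2*x)).
Then F(pi/12) - F(0) = (-cos(1/2)) - (-1) = 1 - cos(1/2).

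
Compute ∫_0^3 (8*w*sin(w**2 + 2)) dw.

Let u = w**2 + 2, so du = 2*w dw. When w = 0, u = 2; when w = 3, u = 11.
The integral becomes 4·∫ sin(u) du from 2 to 11, with antiderivative -4*cos(u).
Back in w: F(w) = -4*cos(w**2 + 2).
Then F(3) - F(0) = (-4*cos(11)) - (-4*cos(2)) = 4*cos(2) - 4*cos(11).

4*cos(2) - 4*cos(11)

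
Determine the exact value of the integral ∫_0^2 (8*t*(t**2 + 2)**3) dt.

1280

Let u = t**2 + 2, so du = 2*t dt. When t = 0, u = 2; when t = 2, u = 6.
The integral becomes 4·∫ u**3 du from 2 to 6, with antiderivative u**4.
Back in t: F(t) = (t**2 + 2)**4.
Then F(2) - F(0) = (1296) - (16) = 1280.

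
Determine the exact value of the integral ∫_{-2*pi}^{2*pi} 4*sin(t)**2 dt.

8*pi

Use the identity sin^2(t) = (1 - cos(2*t))/2.
An antiderivative is F(t) = 2*t - sin(2*t).
Then F(2*pi) - F(-2*pi) = (4*pi) - (-4*pi) = 8*pi.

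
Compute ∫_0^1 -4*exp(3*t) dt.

An antiderivative is F(t) = -4*exp(3*t)/3.
Then F(1) - F(0) = (-4*exp(3)/3) - (-4/3) = 4/3 - 4*exp(3)/3.

4/3 - 4*exp(3)/3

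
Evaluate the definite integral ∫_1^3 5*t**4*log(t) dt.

-242/5 + 243*log(3)

Integrate by parts once (u = ln t, dv = 5*t**4 dt).
An antiderivative is F(t) = t**5*(5*log(t) - 1)/5.
Then F(3) - F(1) = (-243/5 + 243*log(3)) - (-1/5) = -242/5 + 243*log(3).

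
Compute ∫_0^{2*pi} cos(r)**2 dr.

pi

Use the identity cos^2(r) = (1 + cos(2*r))/2.
An antiderivative is F(r) = r/2 + sin(2*r)/4.
Then F(2*pi) - F(0) = (pi) - (0) = pi.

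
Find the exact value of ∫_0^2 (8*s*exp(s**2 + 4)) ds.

-4*(1 - exp(4))*exp(4)

Let u = s**2 + 4, so du = 2*s ds. When s = 0, u = 4; when s = 2, u = 8.
The integral becomes 4·∫ exp(u) du from 4 to 8, with antiderivative 4*exp(u).
Back in s: F(s) = 4*exp(s**2 + 4).
Then F(2) - F(0) = (4*exp(8)) - (4*exp(4)) = -4*(1 - exp(4))*exp(4).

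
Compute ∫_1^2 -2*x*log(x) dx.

3/2 - log(16)

Integrate by parts once (u = ln x, dv = -2*x dx).
An antiderivative is F(x) = -x**2*(2*log(x) - 1)/2.
Then F(2) - F(1) = (2 - log(16)) - (1/2) = 3/2 - log(16).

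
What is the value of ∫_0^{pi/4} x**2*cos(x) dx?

Integrate by parts twice (u = x^2, dv = cos(x) dx).
An antiderivative is F(x) = x**2*sin(x) + 2*x*cos(x) - 2*sin(x).
Then F(pi/4) - F(0) = (sqrt(2)*(-32 + pi**2 + 8*pi)/32) - (0) = sqrt(2)*(-32 + pi**2 + 8*pi)/32.

sqrt(2)*(-32 + pi**2 + 8*pi)/32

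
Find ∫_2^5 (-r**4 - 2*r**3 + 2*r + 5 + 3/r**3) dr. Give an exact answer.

-177357/200

By the power rule, an antiderivative is F(r) = -r**5/5 - r**4/2 + r**2 + 5*r - 3/(2*r**2).
Then F(5) - F(2) = (-22189/25) - (-31/40) = -177357/200.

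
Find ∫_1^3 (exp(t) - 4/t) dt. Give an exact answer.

An antiderivative is F(t) = exp(t) - 4*log(t).
Then F(3) - F(1) = (-log(81) + exp(3)) - (exp(1)) = -log(81) - exp(1) + exp(3).

-log(81) - exp(1) + exp(3)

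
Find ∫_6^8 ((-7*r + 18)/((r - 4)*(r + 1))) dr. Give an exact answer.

-10*log(3) - 2*log(2) + 5*log(7)

Factor the denominator: r**2 - 3*r - 4 = (r + 1)(r - 4).
Partial fractions: (-7*r + 18)/((r - 4)*(r + 1)) = -5/(r + 1) - 2/(r - 4).
An antiderivative is F(r) = -2*log(r - 4) - 5*log(r + 1).
Then F(8) - F(6) = (-10*log(3) - 4*log(2)) - (-5*log(7) - 2*log(2)) = -10*log(3) - 2*log(2) + 5*log(7).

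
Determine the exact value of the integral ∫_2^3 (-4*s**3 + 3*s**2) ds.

By the power rule, an antiderivative is F(s) = -s**4 + s**3.
Then F(3) - F(2) = (-54) - (-8) = -46.

-46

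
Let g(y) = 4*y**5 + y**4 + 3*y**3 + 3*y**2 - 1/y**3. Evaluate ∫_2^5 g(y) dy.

By the power rule, an antiderivative is F(y) = 2*y**6/3 + y**5/5 + 3*y**4/4 + y**3 + 1/(2*y**2).
Then F(5) - F(2) = (3490631/300) - (8303/120) = 2313249/200.

2313249/200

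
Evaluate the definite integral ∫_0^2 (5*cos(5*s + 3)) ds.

Let u = 5*s + 3, so du = 5 ds. When s = 0, u = 3; when s = 2, u = 13.
The integral becomes ∫ cos(u) du from 3 to 13, with antiderivative sin(u).
Back in s: F(s) = sin(5*s + 3).
Then F(2) - F(0) = (sin(13)) - (sin(3)) = -sin(3) + sin(13).

-sin(3) + sin(13)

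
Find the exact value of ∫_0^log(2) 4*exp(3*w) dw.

28/3

Let u = exp(w), so du = exp(w) dw. When w = 0, u = 1; when w = log(2), u = 2.
The integral becomes 4·∫ u**2 du from 1 to 2, with antiderivative 4*u**3/3.
Back in w: F(w) = 4*exp(3*w)/3.
Then F(log(2)) - F(0) = (32/3) - (4/3) = 28/3.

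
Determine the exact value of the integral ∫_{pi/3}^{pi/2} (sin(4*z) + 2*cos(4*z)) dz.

-3/8 + sqrt(3)/4

An antiderivative is F(z) = sin(4*z)/2 - cos(4*z)/4.
Then F(pi/2) - F(pi/3) = (-1/4) - (1/8 - sqrt(3)/4) = -3/8 + sqrt(3)/4.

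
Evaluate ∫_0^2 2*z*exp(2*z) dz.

1/2 + 3*exp(4)/2

Integrate by parts once (u = z, dv = 2*exp(2*z) dz).
An antiderivative is F(z) = (2*z - 1)*exp(2*z)/2.
Then F(2) - F(0) = (3*exp(4)/2) - (-1/2) = 1/2 + 3*exp(4)/2.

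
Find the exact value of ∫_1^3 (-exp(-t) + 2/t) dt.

-exp(-1) + exp(-3) + 2*log(3)

An antiderivative is F(t) = 2*log(t) + exp(-t).
Then F(3) - F(1) = (exp(-3) + 2*log(3)) - (exp(-1)) = -exp(-1) + exp(-3) + 2*log(3).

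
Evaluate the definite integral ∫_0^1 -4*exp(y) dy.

An antiderivative is F(y) = -4*exp(y).
Then F(1) - F(0) = (-4*E) - (-4) = 4 - 4*E.

4 - 4*E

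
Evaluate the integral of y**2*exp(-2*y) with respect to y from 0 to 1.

(-5 + exp(2))*exp(-2)/4

Integrate by parts twice (u = y^2, dv = exp(-2*y) dy).
An antiderivative is F(y) = (-2*y**2 - 2*y - 1)*exp(-2*y)/4.
Then F(1) - F(0) = (-5*exp(-2)/4) - (-1/4) = (-5 + exp(2))*exp(-2)/4.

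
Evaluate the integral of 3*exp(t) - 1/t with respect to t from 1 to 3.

-3*exp(1) - log(3) + 3*exp(3)

An antiderivative is F(t) = 3*exp(t) - log(t).
Then F(3) - F(1) = (-log(3) + 3*exp(3)) - (3*exp(1)) = -3*exp(1) - log(3) + 3*exp(3).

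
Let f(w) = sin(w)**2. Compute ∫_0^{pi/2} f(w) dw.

Use the identity sin^2(w) = (1 - cos(2*w))/2.
An antiderivative is F(w) = w/2 - sin(2*w)/4.
Then F(pi/2) - F(0) = (pi/4) - (0) = pi/4.

pi/4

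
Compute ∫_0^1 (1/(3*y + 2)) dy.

-log(2)/3 + log(5)/3

An antiderivative is F(y) = log(3*y + 2)/3.
Then F(1) - F(0) = (log(5)/3) - (log(2)/3) = -log(2)/3 + log(5)/3.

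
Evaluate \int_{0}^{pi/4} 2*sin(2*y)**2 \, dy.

Use the identity sin^2(2*y) = (1 - cos(4*y))/2.
An antiderivative is F(y) = y - sin(4*y)/4.
Then F(pi/4) - F(0) = (pi/4) - (0) = pi/4.

pi/4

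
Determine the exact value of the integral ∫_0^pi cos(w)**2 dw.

Use the identity cos^2(w) = (1 + cos(2*w))/2.
An antiderivative is F(w) = w/2 + sin(2*w)/4.
Then F(pi) - F(0) = (pi/2) - (0) = pi/2.

pi/2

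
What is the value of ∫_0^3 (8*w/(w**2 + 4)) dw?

-8*log(2) + 4*log(13)

Let u = w**2 + 4, so du = 2*w dw. When w = 0, u = 4; when w = 3, u = 13.
The integral becomes 4·∫ 1/u du from 4 to 13, with antiderivative 4*log(u).
Back in w: F(w) = 4*log(w**2 + 4).
Then F(3) - F(0) = (4*log(13)) - (8*log(2)) = -8*log(2) + 4*log(13).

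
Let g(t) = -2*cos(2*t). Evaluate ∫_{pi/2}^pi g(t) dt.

0

An antiderivative is F(t) = -sin(2*t).
Then F(pi) - F(pi/2) = (0) - (0) = 0.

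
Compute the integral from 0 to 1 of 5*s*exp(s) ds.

5

Integrate by parts once (u = s, dv = 5*exp(s) ds).
An antiderivative is F(s) = (5*s - 5)*exp(s).
Then F(1) - F(0) = (0) - (-5) = 5.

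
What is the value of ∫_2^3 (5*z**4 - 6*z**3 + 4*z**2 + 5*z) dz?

454/3

By the power rule, an antiderivative is F(z) = z**5 - 3*z**4/2 + 4*z**3/3 + 5*z**2/2.
Then F(3) - F(2) = (180) - (86/3) = 454/3.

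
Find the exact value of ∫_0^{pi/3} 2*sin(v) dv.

An antiderivative is F(v) = -2*cos(v).
Then F(pi/3) - F(0) = (-1) - (-2) = 1.

1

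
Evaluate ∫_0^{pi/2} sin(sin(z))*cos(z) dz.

Let u = sin(z), so du = cos(z) dz. When z = 0, u = 0; when z = pi/2, u = 1.
The integral becomes ∫ sin(u) du from 0 to 1, with antiderivative -cos(u).
Back in z: F(z) = -cos(sin(z)).
Then F(pi/2) - F(0) = (-cos(1)) - (-1) = 1 - cos(1).

1 - cos(1)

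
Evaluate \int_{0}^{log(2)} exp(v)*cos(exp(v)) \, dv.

Let u = exp(v), so du = exp(v) dv. When v = 0, u = 1; when v = log(2), u = 2.
The integral becomes ∫ cos(u) du from 1 to 2, with antiderivative sin(u).
Back in v: F(v) = sin(exp(v)).
Then F(log(2)) - F(0) = (sin(2)) - (sin(1)) = -sin(1) + sin(2).

-sin(1) + sin(2)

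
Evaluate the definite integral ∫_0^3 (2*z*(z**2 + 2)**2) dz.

Let u = z**2 + 2, so du = 2*z dz. When z = 0, u = 2; when z = 3, u = 11.
The integral becomes ∫ u**2 du from 2 to 11, with antiderivative u**3/3.
Back in z: F(z) = (z**2 + 2)**3/3.
Then F(3) - F(0) = (1331/3) - (8/3) = 441.

441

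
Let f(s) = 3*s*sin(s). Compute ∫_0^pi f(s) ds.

3*pi

Integrate by parts once (u = s, dv = 3*sin(s) ds).
An antiderivative is F(s) = -3*s*cos(s) + 3*sin(s).
Then F(pi) - F(0) = (3*pi) - (0) = 3*pi.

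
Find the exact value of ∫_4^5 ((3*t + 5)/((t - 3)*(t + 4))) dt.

log(9/2)

Factor the denominator: t**2 + t - 12 = (t + 4)(t - 3).
Partial fractions: (3*t + 5)/((t - 3)*(t + 4)) = 1/(t + 4) + 2/(t - 3).
An antiderivative is F(t) = 2*log(t - 3) + log(t + 4).
Then F(5) - F(4) = (log(36)) - (log(8)) = log(9/2).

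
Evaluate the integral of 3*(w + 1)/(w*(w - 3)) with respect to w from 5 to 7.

log(80/7)

Factor the denominator: w**2 - 3*w = w(w - 3).
Partial fractions: 3*(w + 1)/(w*(w - 3)) = -1/w + 4/(w - 3).
An antiderivative is F(w) = -log(w) + 4*log(w - 3).
Then F(7) - F(5) = (-log(7) + 8*log(2)) - (log(16/5)) = log(80/7).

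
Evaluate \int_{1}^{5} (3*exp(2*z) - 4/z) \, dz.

-3*exp(2)/2 - 4*log(5) + 3*exp(10)/2

An antiderivative is F(z) = 3*exp(2*z)/2 - 4*log(z).
Then F(5) - F(1) = (-4*log(5) + 3*exp(10)/2) - (3*exp(2)/2) = -3*exp(2)/2 - 4*log(5) + 3*exp(10)/2.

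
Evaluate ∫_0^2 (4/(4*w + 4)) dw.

Let u = 4*w + 4, so du = 4 dw. When w = 0, u = 4; when w = 2, u = 12.
The integral becomes ∫ 1/u du from 4 to 12, with antiderivative log(u).
Back in w: F(w) = log(4*w + 4).
Then F(2) - F(0) = (log(12)) - (log(4)) = log(3).

log(3)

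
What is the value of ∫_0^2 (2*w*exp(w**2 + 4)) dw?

Let u = w**2 + 4, so du = 2*w dw. When w = 0, u = 4; when w = 2, u = 8.
The integral becomes ∫ exp(u) du from 4 to 8, with antiderivative exp(u).
Back in w: F(w) = exp(w**2 + 4).
Then F(2) - F(0) = (exp(8)) - (exp(4)) = -exp(4) + exp(8).

-exp(4) + exp(8)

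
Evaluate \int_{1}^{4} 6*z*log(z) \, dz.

-45/2 + 96*log(2)

Integrate by parts once (u = ln z, dv = 6*z dz).
An antiderivative is F(z) = 3*z**2*(2*log(z) - 1)/2.
Then F(4) - F(1) = (-24 + 96*log(2)) - (-3/2) = -45/2 + 96*log(2).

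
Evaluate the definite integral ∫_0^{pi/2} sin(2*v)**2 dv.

pi/4

Use the identity sin^2(2*v) = (1 - cos(4*v))/2.
An antiderivative is F(v) = v/2 - sin(4*v)/8.
Then F(pi/2) - F(0) = (pi/4) - (0) = pi/4.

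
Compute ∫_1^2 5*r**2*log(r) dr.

-35/9 + 40*log(2)/3

Integrate by parts once (u = ln r, dv = 5*r**2 dr).
An antiderivative is F(r) = 5*r**3*(3*log(r) - 1)/9.
Then F(2) - F(1) = (-40/9 + 40*log(2)/3) - (-5/9) = -35/9 + 40*log(2)/3.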